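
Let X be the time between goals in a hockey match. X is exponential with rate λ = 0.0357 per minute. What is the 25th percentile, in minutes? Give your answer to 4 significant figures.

Set 1 − e^(−λt) = 0.25, so t = −ln(0.75)/λ = 0.28768/0.0357 ≈ 8.05832 minutes.

8.058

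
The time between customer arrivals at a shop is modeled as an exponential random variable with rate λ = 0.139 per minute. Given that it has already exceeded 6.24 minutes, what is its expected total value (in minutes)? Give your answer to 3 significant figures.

13.4

By memorylessness, E[X | X > 6.24] = 6.24 + 1/λ = 6.24 + 7.19424 = 13.4342 minutes.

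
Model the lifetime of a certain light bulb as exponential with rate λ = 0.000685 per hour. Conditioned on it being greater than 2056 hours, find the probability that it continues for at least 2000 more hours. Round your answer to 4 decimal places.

0.2541

By the memoryless property, P(X > 2056+2000 | X > 2056) = P(X > 2000).
P(X > 2000) = e^(−1.37) ≈ 0.2541.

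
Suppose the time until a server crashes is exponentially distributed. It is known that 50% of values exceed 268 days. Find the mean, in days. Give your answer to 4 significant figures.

386.6

e^(−λ·268) = 0.50 ⇒ λ = −ln(0.50)/268 = 0.00258637.
Mean = 1/λ = 386.642 days.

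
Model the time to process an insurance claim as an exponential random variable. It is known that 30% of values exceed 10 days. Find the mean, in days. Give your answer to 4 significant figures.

e^(−λ·10) = 0.30 ⇒ λ = −ln(0.30)/10 = 0.120397.
Mean = 1/λ = 8.30584 days.

8.306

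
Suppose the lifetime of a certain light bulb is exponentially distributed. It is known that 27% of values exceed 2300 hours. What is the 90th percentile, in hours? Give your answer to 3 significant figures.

e^(−λ·2300) = 0.27 ⇒ λ = −ln(0.27)/2300 = 0.000569275.
90th percentile: 1 − e^(−λt) = 0.9, t = −ln(0.1)/λ = 4044.77 hours.

4040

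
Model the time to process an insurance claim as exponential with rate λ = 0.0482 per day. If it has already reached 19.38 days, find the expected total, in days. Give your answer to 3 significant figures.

By memorylessness, E[X | X > 19.38] = 19.38 + 1/λ = 19.38 + 20.7469 = 40.1269 days.

40.1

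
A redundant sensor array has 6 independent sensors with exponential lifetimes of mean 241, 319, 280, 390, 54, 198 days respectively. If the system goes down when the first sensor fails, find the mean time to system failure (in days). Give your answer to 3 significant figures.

27.0

The first failure time is exponential with rate Σλ_i = 1/241 + 1/319 + 1/280 + 1/390 + 1/54 + 1/198 = 0.0369887 per day.
E[min] = 1/Σλ = 1/0.0369887 = 27.0353 days.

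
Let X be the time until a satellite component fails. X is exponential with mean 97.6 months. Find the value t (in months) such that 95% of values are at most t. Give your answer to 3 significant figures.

The rate is λ = 1/97.6 = 0.0102459 per month.
Set 1 − e^(−λt) = 0.95, so t = −ln(0.05)/λ = 2.9957/0.0102459 ≈ 292.383 months.

292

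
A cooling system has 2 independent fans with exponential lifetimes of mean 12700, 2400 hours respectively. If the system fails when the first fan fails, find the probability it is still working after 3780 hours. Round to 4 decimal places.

The first failure time is exponential with rate Σλ_i = 1/12700 + 1/2400 = 0.000495407 per hour.
P(min > 3780) = e^(−0.000495407·3780) = e^(−1.8726) ≈ 0.1537.

0.1537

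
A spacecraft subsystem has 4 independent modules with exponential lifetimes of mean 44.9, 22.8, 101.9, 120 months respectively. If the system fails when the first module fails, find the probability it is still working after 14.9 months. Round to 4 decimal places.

0.2849

The first failure time is exponential with rate Σλ_i = 1/44.9 + 1/22.8 + 1/101.9 + 1/120 = 0.0842782 per month.
P(min > 14.9) = e^(−0.0842782·14.9) = e^(−1.2557) ≈ 0.2849.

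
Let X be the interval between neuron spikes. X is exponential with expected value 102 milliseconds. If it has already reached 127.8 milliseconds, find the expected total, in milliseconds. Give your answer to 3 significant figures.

The rate is λ = 1/102 = 0.00980392 per millisecond.
By memorylessness, E[X | X > 127.8] = 127.8 + 1/λ = 127.8 + 102 = 229.8 milliseconds.

230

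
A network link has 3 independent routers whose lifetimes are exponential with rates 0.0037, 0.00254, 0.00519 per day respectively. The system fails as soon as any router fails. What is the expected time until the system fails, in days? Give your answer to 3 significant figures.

87.5

The time to first failure is exponential with rate Σλ = 0.0037 + 0.00254 + 0.00519 = 0.01143.
E[min] = 1/Σλ = 1/0.01143 = 87.4891 days.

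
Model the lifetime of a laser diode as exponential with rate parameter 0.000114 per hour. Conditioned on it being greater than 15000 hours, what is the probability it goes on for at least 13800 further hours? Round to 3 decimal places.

P(X > s+t | X > s) = e^(−λ(s+t))/e^(−λs) = e^(−λt), independent of s = 15000.
P(X > 13800) = e^(−1.5732) ≈ 0.207.

0.207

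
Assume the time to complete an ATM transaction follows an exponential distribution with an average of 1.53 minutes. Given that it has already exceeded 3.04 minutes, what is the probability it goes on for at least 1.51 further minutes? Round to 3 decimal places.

0.373

The rate is λ = 1/1.53 = 0.653595 per minute.
P(X > s+t | X > s) = e^(−λ(s+t))/e^(−λs) = e^(−λt), independent of s = 3.04.
P(X > 1.51) = e^(−0.98693) ≈ 0.373.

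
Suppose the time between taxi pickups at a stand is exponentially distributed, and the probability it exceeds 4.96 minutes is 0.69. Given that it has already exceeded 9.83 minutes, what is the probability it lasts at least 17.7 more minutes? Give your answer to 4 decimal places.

From e^(−λ·4.96) = 0.69, λ = −ln(0.69)/4.96 = 0.0748112.
Memoryless: P(X > 9.83+17.7 | X > 9.83) = P(X > 17.7) = e^(−0.0748112·17.7) ≈ 0.2660.

0.2660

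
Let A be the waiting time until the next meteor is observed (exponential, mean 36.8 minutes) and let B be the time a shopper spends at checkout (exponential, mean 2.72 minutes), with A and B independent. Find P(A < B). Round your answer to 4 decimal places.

0.0688

λ_1 = 1/36.8 = 0.0271739, λ_2 = 1/2.72 = 0.367647.
For independent exponentials, P(A < B) = λ_1/(λ_1+λ_2) = 0.0271739/0.394821 ≈ 0.0688.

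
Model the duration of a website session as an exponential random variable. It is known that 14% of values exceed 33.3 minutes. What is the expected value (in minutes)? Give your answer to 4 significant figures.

16.94

e^(−λ·33.3) = 0.14 ⇒ λ = −ln(0.14)/33.3 = 0.0590424.
Mean = 1/λ = 16.937 minutes.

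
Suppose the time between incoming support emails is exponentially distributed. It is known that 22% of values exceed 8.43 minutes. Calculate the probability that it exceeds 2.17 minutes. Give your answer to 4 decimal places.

e^(−λ·8.43) = 0.22 ⇒ λ = −ln(0.22)/8.43 = 0.179612.
P(X > 2.17) = e^(−0.179612·2.17) = e^(−0.38976) ≈ 0.6772.

0.6772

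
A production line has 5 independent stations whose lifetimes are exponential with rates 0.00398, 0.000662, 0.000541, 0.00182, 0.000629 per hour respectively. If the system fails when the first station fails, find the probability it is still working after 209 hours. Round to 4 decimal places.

The time to first failure is exponential with rate Σλ = 0.00398 + 0.000662 + 0.000541 + 0.00182 + 0.000629 = 0.007632.
P(min > 209) = e^(−0.007632·209) = e^(−1.5951) ≈ 0.2029.

0.2029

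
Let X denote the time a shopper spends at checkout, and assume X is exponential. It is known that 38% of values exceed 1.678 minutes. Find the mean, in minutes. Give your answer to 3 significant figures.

1.73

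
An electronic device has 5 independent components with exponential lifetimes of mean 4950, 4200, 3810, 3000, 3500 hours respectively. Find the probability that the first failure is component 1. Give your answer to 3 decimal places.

Rates: λ_i = 1/mean_i → 0.00020202, 0.000238095, 0.000262467, 0.000333333, 0.000285714; Σλ = 0.00132163.
P(component 1 first) = λ_1/Σλ = 0.00020202/0.00132163 ≈ 0.153.

0.153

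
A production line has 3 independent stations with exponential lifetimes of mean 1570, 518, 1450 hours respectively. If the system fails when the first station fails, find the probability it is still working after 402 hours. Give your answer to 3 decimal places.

0.270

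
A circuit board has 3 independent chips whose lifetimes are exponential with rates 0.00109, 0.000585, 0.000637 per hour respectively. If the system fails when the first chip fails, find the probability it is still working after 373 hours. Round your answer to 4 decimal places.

The time to first failure is exponential with rate Σλ = 0.00109 + 0.000585 + 0.000637 = 0.002312.
P(min > 373) = e^(−0.002312·373) = e^(−0.86238) ≈ 0.4222.

0.4222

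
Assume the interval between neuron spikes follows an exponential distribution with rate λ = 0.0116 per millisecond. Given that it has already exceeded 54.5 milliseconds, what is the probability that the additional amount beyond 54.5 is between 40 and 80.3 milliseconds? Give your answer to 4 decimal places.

Memoryless: the residual past 54.5 is again Exp(λ).
P(40 < residual < 80.3) = e^(−λ·40) − e^(−λ·80.3) = 0.62876 − 0.39397 ≈ 0.2348.

0.2348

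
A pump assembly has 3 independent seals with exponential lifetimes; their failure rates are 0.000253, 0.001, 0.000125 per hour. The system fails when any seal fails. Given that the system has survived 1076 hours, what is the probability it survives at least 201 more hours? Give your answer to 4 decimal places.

Time to first failure ~ Exp(Σλ) with Σλ = 0.001378.
By memorylessness, P(T > 1076+201 | T > 1076) = P(T > 201) = e^(−0.001378·201) ≈ 0.7581.

0.7581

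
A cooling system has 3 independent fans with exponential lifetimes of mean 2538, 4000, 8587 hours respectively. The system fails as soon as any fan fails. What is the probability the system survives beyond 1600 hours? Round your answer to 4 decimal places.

0.2962

The first failure time is exponential with rate Σλ_i = 1/2538 + 1/4000 + 1/8587 = 0.000760466 per hour.
P(min > 1600) = e^(−0.000760466·1600) = e^(−1.2167) ≈ 0.2962.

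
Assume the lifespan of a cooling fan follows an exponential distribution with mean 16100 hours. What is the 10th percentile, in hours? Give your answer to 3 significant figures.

1700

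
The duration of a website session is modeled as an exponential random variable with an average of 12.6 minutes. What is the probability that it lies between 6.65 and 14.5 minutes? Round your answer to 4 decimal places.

0.2735

The rate is λ = 1/12.6 = 0.0793651 per minute.
P(6.65 < X < 14.5) = e^(−λ·6.65) − e^(−λ·14.5) = 0.58991 − 0.31639 ≈ 0.2735.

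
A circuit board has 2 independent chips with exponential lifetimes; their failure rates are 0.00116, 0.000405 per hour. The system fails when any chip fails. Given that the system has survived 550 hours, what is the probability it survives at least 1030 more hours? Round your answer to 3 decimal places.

Time to first failure ~ Exp(Σλ) with Σλ = 0.001565.
By memorylessness, P(T > 550+1030 | T > 550) = P(T > 1030) = e^(−0.001565·1030) ≈ 0.199.

0.199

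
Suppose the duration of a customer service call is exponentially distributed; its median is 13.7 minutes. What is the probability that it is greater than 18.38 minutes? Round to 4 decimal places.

For an exponential, median = ln(2)/λ, so λ = ln 2 / 13.7 = 0.0505947 per minute.
P(X > 18.38) = e^(−λ·18.38) = e^(−0.92993) ≈ 0.3946.

0.3946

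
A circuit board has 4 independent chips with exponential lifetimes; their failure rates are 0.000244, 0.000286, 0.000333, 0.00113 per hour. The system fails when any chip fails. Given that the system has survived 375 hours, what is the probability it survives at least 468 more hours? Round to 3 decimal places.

0.393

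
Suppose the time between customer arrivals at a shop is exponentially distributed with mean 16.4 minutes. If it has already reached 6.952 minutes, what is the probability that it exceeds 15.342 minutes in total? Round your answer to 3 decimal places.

0.600

The rate is λ = 1/16.4 = 0.0609756 per minute.
The exponential is memoryless, so the remaining time is again Exp(λ): the condition X > 6.952 is irrelevant.
P(X > 8.39) = e^(−0.51159) ≈ 0.600.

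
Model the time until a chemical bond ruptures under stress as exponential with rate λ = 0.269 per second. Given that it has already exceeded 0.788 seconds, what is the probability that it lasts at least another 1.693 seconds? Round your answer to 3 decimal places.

P(X > s+t | X > s) = e^(−λ(s+t))/e^(−λs) = e^(−λt), independent of s = 0.788.
P(X > 1.693) = e^(−0.45542) ≈ 0.634.

0.634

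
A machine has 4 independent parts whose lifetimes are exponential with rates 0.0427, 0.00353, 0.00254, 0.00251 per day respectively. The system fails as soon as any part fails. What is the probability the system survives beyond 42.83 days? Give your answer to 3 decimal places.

The time to first failure is exponential with rate Σλ = 0.0427 + 0.00353 + 0.00254 + 0.00251 = 0.05128.
P(min > 42.83) = e^(−0.05128·42.83) = e^(−2.1963) ≈ 0.111.

0.111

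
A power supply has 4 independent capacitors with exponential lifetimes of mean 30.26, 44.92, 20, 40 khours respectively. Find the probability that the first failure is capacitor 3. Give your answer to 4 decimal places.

Rates: λ_i = 1/mean_i → 0.0330469, 0.0222618, 0.05, 0.025; Σλ = 0.130309.
P(capacitor 3 first) = λ_3/Σλ = 0.05/0.130309 ≈ 0.3837.

0.3837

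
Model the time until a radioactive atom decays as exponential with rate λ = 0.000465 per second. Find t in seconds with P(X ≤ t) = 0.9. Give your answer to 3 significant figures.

Set 1 − e^(−λt) = 0.9, so t = −ln(0.1)/λ = 2.3026/0.000465 ≈ 4951.8 seconds.

4950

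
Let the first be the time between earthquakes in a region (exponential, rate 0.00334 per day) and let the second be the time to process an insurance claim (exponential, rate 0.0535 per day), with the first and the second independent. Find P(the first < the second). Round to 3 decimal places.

0.059

λ_1 = 0.00334, λ_2 = 0.0535.
For independent exponentials, P(the first < the second) = λ_1/(λ_1+λ_2) = 0.00334/0.05684 ≈ 0.059.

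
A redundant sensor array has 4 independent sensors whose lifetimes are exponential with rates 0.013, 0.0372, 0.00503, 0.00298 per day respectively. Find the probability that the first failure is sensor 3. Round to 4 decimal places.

The time to first failure is exponential with rate Σλ = 0.013 + 0.0372 + 0.00503 + 0.00298 = 0.05821.
P(sensor 3 first) = λ_3/Σλ = 0.00503/0.05821 ≈ 0.0864.

0.0864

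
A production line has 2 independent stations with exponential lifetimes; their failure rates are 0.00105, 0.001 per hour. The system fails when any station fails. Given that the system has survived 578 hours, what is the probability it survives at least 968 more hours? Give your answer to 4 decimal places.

Time to first failure ~ Exp(Σλ) with Σλ = 0.00205.
By memorylessness, P(T > 578+968 | T > 578) = P(T > 968) = e^(−0.00205·968) ≈ 0.1375.

0.1375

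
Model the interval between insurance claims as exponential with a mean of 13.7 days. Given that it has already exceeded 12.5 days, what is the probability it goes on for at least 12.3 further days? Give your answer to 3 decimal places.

The rate is λ = 1/13.7 = 0.0729927 per day.
P(X > s+t | X > s) = e^(−λ(s+t))/e^(−λs) = e^(−λt), independent of s = 12.5.
P(X > 12.3) = e^(−0.89781) ≈ 0.407.

0.407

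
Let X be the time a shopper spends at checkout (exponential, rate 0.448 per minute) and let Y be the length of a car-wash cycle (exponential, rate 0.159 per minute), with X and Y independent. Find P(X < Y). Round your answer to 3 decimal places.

0.738

λ_1 = 0.448, λ_2 = 0.159.
For independent exponentials, P(X < Y) = λ_1/(λ_1+λ_2) = 0.448/0.607 ≈ 0.738.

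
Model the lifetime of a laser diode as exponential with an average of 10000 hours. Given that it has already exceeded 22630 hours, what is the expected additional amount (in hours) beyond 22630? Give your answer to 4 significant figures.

10000

The rate is λ = 1/10000 = 0.0001 per hour.
By memorylessness, the remaining amount past any threshold is again Exp(λ) with mean 1/λ = 10000 hours.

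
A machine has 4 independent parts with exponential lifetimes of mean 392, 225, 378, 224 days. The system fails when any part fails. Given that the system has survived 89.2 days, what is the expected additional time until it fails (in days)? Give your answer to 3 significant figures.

70.9

First-failure rate Σλ = 1/392 + 1/225 + 1/378 + 1/224 = 0.0141053.
By memorylessness the expected residual is 1/Σλ = 70.8956 days, regardless of the 89.2 already elapsed.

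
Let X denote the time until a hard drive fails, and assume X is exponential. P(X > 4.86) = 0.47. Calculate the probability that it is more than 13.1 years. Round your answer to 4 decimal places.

e^(−λ·4.86) = 0.47 ⇒ λ = −ln(0.47)/4.86 = 0.155354.
P(X > 13.1) = e^(−0.155354·13.1) = e^(−2.0351) ≈ 0.1307.

0.1307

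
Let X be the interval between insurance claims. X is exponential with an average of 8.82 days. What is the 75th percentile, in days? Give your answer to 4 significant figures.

The rate is λ = 1/8.82 = 0.113379 per day.
Set 1 − e^(−λt) = 0.75, so t = −ln(0.25)/λ = 1.3863/0.113379 ≈ 12.2271 days.

12.23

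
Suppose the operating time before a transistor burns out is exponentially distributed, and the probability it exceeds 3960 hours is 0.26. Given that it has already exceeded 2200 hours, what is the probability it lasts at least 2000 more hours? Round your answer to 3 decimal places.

0.506

From e^(−λ·3960) = 0.26, λ = −ln(0.26)/3960 = 0.00034017.
Memoryless: P(X > 2200+2000 | X > 2200) = P(X > 2000) = e^(−0.00034017·2000) ≈ 0.506.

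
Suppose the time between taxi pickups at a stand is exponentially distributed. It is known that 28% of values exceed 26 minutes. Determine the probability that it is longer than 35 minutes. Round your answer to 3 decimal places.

e^(−λ·26) = 0.28 ⇒ λ = −ln(0.28)/26 = 0.0489602.
P(X > 35) = e^(−0.0489602·35) = e^(−1.7136) ≈ 0.180.

0.180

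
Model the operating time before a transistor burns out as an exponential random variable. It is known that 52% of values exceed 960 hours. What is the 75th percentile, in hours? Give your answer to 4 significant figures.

2035

e^(−λ·960) = 0.52 ⇒ λ = −ln(0.52)/960 = 0.000681173.
75th percentile: 1 − e^(−λt) = 0.75, t = −ln(0.25)/λ = 2035.16 hours.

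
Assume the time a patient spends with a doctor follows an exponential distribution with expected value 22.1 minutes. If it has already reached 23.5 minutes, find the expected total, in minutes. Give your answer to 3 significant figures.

The rate is λ = 1/22.1 = 0.0452489 per minute.
By memorylessness, E[X | X > 23.5] = 23.5 + 1/λ = 23.5 + 22.1 = 45.6 minutes.

45.6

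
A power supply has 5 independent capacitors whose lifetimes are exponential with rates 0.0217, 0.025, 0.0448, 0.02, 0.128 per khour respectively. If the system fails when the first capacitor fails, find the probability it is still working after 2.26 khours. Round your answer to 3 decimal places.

The time to first failure is exponential with rate Σλ = 0.0217 + 0.025 + 0.0448 + 0.02 + 0.128 = 0.2395.
P(min > 2.26) = e^(−0.2395·2.26) = e^(−0.54127) ≈ 0.582.

0.582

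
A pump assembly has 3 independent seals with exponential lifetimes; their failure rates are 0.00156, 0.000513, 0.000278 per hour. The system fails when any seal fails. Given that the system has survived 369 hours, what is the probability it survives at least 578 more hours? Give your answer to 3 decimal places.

Time to first failure ~ Exp(Σλ) with Σλ = 0.002351.
By memorylessness, P(T > 369+578 | T > 369) = P(T > 578) = e^(−0.002351·578) ≈ 0.257.

0.257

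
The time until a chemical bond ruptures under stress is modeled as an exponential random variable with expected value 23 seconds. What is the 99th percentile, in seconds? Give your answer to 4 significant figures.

105.9

The rate is λ = 1/23 = 0.0434783 per second.
Set 1 − e^(−λt) = 0.99, so t = −ln(0.01)/λ = 4.6052/0.0434783 ≈ 105.919 seconds.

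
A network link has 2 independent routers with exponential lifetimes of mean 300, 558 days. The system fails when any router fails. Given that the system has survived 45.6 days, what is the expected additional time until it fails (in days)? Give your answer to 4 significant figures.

First-failure rate Σλ = 1/300 + 1/558 = 0.00512545.
By memorylessness the expected residual is 1/Σλ = 195.105 days, regardless of the 45.6 already elapsed.

195.1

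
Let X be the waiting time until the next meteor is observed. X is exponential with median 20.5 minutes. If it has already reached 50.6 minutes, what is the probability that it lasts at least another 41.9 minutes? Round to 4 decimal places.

0.2425

For an exponential, median = ln(2)/λ, so λ = ln 2 / 20.5 = 0.0338121 per minute.
P(X > s+t | X > s) = e^(−λ(s+t))/e^(−λs) = e^(−λt), independent of s = 50.6.
P(X > 41.9) = e^(−1.4167) ≈ 0.2425.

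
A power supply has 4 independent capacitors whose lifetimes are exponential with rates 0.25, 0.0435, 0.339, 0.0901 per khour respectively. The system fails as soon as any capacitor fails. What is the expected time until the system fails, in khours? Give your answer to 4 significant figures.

1.384

The time to first failure is exponential with rate Σλ = 0.25 + 0.0435 + 0.339 + 0.0901 = 0.7226.
E[min] = 1/Σλ = 1/0.7226 = 1.38389 khours.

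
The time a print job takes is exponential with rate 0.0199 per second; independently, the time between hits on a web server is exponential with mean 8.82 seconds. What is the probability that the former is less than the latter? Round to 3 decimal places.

0.149

λ_1 = 0.0199, λ_2 = 1/8.82 = 0.113379.
For independent exponentials, P(the former < the latter) = λ_1/(λ_1+λ_2) = 0.0199/0.133279 ≈ 0.149.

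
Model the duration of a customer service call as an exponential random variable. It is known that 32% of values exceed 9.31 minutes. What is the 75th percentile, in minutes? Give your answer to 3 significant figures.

11.3

e^(−λ·9.31) = 0.32 ⇒ λ = −ln(0.32)/9.31 = 0.122388.
75th percentile: 1 − e^(−λt) = 0.75, t = −ln(0.25)/λ = 11.327 minutes.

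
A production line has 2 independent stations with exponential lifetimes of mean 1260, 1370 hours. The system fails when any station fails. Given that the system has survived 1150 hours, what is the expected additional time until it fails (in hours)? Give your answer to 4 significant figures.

First-failure rate Σλ = 1/1260 + 1/1370 = 0.00152358.
By memorylessness the expected residual is 1/Σλ = 656.35 hours, regardless of the 1150 already elapsed.

656.3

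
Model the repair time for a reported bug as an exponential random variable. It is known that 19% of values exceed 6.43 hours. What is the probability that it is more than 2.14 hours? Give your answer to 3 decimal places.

0.575

e^(−λ·6.43) = 0.19 ⇒ λ = −ln(0.19)/6.43 = 0.258279.
P(X > 2.14) = e^(−0.258279·2.14) = e^(−0.55272) ≈ 0.575.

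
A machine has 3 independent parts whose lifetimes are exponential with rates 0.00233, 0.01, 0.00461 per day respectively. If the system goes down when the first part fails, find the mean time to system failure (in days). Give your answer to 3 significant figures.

The time to first failure is exponential with rate Σλ = 0.00233 + 0.01 + 0.00461 = 0.01694.
E[min] = 1/Σλ = 1/0.01694 = 59.0319 days.

59.0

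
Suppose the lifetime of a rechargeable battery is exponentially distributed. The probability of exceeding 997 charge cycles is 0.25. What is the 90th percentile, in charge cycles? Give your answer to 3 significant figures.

e^(−λ·997) = 0.25 ⇒ λ = −ln(0.25)/997 = 0.00139047.
90th percentile: 1 − e^(−λt) = 0.9, t = −ln(0.1)/λ = 1655.98 charge cycles.

1660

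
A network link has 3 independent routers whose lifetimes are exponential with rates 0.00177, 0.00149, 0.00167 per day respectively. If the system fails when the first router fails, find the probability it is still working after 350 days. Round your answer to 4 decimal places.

0.1781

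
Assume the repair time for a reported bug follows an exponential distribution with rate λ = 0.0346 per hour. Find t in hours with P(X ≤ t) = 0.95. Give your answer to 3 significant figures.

Set 1 − e^(−λt) = 0.95, so t = −ln(0.05)/λ = 2.9957/0.0346 ≈ 86.5819 hours.

86.6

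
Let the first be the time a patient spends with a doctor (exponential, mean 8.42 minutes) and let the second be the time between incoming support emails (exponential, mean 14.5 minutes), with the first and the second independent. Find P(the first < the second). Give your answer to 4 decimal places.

0.6326

λ_1 = 1/8.42 = 0.118765, λ_2 = 1/14.5 = 0.0689655.
For independent exponentials, P(the first < the second) = λ_1/(λ_1+λ_2) = 0.118765/0.18773 ≈ 0.6326.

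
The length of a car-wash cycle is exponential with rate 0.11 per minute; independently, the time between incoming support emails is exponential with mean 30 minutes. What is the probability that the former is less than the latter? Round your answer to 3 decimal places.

λ_1 = 0.11, λ_2 = 1/30 = 0.0333333.
For independent exponentials, P(the former < the latter) = λ_1/(λ_1+λ_2) = 0.11/0.143333 ≈ 0.767.

0.767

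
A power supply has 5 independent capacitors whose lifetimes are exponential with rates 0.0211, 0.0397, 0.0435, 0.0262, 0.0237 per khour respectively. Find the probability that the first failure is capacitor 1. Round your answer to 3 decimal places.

0.137

The time to first failure is exponential with rate Σλ = 0.0211 + 0.0397 + 0.0435 + 0.0262 + 0.0237 = 0.1542.
P(capacitor 1 first) = λ_1/Σλ = 0.0211/0.1542 ≈ 0.137.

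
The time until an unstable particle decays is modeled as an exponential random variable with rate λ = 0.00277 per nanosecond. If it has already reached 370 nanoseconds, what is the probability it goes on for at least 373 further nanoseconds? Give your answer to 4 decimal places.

0.3559

P(X > s+t | X > s) = e^(−λ(s+t))/e^(−λs) = e^(−λt), independent of s = 370.
P(X > 373) = e^(−1.0332) ≈ 0.3559.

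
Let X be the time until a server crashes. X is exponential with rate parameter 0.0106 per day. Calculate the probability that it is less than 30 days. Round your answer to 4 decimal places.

0.2724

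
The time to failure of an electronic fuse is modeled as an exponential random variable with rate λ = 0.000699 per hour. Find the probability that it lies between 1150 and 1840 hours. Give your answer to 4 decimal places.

0.1713

P(1150 < X < 1840) = e^(−λ·1150) − e^(−λ·1840) = 0.44760 − 0.27633 ≈ 0.1713.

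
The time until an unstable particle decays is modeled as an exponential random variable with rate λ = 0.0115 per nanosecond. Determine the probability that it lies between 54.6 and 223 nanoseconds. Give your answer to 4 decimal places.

0.4568

P(54.6 < X < 223) = e^(−λ·54.6) − e^(−λ·223) = 0.53371 − 0.07696 ≈ 0.4568.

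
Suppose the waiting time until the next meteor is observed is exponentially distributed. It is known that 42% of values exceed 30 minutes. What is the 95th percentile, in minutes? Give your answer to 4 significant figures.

103.6

e^(−λ·30) = 0.42 ⇒ λ = −ln(0.42)/30 = 0.0289167.
95th percentile: 1 − e^(−λt) = 0.95, t = −ln(0.05)/λ = 103.599 minutes.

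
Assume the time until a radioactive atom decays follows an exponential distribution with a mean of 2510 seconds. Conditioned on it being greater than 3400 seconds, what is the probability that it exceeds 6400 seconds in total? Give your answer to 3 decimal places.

0.303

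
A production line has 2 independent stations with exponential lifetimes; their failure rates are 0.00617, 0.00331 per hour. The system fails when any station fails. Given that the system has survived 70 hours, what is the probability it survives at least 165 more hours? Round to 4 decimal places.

Time to first failure ~ Exp(Σλ) with Σλ = 0.00948.
By memorylessness, P(T > 70+165 | T > 70) = P(T > 165) = e^(−0.00948·165) ≈ 0.2093.

0.2093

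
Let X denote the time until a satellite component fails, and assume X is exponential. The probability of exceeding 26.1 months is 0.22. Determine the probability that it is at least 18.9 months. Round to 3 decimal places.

0.334

e^(−λ·26.1) = 0.22 ⇒ λ = −ln(0.22)/26.1 = 0.0580126.
P(X > 18.9) = e^(−0.0580126·18.9) = e^(−1.0964) ≈ 0.334.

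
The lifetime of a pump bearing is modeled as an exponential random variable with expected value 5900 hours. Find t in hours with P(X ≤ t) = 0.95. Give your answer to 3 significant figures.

17700

The rate is λ = 1/5900 = 0.000169492 per hour.
Set 1 − e^(−λt) = 0.95, so t = −ln(0.05)/λ = 2.9957/0.000169492 ≈ 17674.8 hours.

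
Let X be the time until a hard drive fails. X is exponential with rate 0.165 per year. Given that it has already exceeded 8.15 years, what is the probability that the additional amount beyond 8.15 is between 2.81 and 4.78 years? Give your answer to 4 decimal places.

Memoryless: the residual past 8.15 is again Exp(λ).
P(2.81 < residual < 4.78) = e^(−λ·2.81) − e^(−λ·4.78) = 0.62898 − 0.45444 ≈ 0.1745.

0.1745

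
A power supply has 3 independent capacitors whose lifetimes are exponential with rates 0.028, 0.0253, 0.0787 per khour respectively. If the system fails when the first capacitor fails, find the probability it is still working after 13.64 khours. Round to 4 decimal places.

0.1652

The time to first failure is exponential with rate Σλ = 0.028 + 0.0253 + 0.0787 = 0.132.
P(min > 13.64) = e^(−0.132·13.64) = e^(−1.8005) ≈ 0.1652.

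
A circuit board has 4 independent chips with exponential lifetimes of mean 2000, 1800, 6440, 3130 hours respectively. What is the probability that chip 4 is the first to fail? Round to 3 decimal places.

0.209

Rates: λ_i = 1/mean_i → 0.0005, 0.000555556, 0.00015528, 0.000319489; Σλ = 0.00153032.
P(chip 4 first) = λ_4/Σλ = 0.000319489/0.00153032 ≈ 0.209.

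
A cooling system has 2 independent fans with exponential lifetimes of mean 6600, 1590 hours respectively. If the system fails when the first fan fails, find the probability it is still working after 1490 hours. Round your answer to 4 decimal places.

The first failure time is exponential with rate Σλ_i = 1/6600 + 1/1590 = 0.000780446 per hour.
P(min > 1490) = e^(−0.000780446·1490) = e^(−1.1629) ≈ 0.3126.

0.3126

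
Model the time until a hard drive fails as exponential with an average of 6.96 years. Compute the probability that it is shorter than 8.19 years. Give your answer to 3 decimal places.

0.692

The rate is λ = 1/6.96 = 0.143678 per year.
P(X ≤ 8.19) = 1 − e^(−λ·8.19) = 1 − e^(−1.1767) ≈ 0.692.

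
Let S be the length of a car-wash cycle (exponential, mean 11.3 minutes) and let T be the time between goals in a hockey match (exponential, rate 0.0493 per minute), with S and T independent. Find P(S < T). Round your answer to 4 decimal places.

0.6422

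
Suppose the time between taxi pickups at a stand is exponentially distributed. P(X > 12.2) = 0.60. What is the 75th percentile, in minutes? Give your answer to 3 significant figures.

e^(−λ·12.2) = 0.60 ⇒ λ = −ln(0.60)/12.2 = 0.041871.
75th percentile: 1 − e^(−λt) = 0.75, t = −ln(0.25)/λ = 33.1087 minutes.

33.1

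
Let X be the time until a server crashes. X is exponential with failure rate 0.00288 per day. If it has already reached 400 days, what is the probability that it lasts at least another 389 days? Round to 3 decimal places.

By the memoryless property, P(X > 400+389 | X > 400) = P(X > 389).
P(X > 389) = e^(−1.1203) ≈ 0.326.

0.326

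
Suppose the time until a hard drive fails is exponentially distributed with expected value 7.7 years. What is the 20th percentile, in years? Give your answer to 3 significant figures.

The rate is λ = 1/7.7 = 0.12987 per year.
Set 1 − e^(−λt) = 0.2, so t = −ln(0.8)/λ = 0.22314/0.12987 ≈ 1.71821 years.

1.72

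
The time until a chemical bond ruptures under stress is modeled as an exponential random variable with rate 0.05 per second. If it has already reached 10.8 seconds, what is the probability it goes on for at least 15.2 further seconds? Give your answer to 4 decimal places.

By the memoryless property, P(X > 10.8+15.2 | X > 10.8) = P(X > 15.2).
P(X > 15.2) = e^(−0.76) ≈ 0.4677.

0.4677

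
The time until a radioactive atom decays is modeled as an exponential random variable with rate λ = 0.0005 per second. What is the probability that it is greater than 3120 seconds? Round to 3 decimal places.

P(X > 3120) = e^(−λ·3120) = e^(−1.56) ≈ 0.210.

0.210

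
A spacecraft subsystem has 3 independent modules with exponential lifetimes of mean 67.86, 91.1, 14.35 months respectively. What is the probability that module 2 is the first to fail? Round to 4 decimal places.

0.1151

Rates: λ_i = 1/mean_i → 0.0147362, 0.0109769, 0.0696864; Σλ = 0.0953996.
P(module 2 first) = λ_2/Σλ = 0.0109769/0.0953996 ≈ 0.1151.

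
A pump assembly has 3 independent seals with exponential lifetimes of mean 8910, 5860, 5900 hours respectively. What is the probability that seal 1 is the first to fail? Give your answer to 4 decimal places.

Rates: λ_i = 1/mean_i → 0.000112233, 0.000170648, 0.000169492; Σλ = 0.000452373.
P(seal 1 first) = λ_1/Σλ = 0.000112233/0.000452373 ≈ 0.2481.

0.2481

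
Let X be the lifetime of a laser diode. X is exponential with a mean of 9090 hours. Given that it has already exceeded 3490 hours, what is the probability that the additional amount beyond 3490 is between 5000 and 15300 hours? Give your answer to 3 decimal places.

The rate is λ = 1/9090 = 0.000110011 per hour.
Memoryless: the residual past 3490 is again Exp(λ).
P(5000 < residual < 15300) = e^(−λ·5000) − e^(−λ·15300) = 0.57692 − 0.18578 ≈ 0.391.

0.391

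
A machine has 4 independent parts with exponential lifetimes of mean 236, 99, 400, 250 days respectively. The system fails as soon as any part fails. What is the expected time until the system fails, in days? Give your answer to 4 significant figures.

47.99

The first failure time is exponential with rate Σλ_i = 1/236 + 1/99 + 1/400 + 1/250 = 0.0208383 per day.
E[min] = 1/Σλ = 1/0.0208383 = 47.9886 days.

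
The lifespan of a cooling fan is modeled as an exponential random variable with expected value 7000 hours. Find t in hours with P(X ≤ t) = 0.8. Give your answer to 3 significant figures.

11300

The rate is λ = 1/7000 = 0.000142857 per hour.
Set 1 − e^(−λt) = 0.8, so t = −ln(0.2)/λ = 1.6094/0.000142857 ≈ 11266.1 hours.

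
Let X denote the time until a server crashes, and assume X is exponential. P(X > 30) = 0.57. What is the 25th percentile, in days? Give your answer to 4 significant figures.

e^(−λ·30) = 0.57 ⇒ λ = −ln(0.57)/30 = 0.0187373.
25th percentile: 1 − e^(−λt) = 0.25, t = −ln(0.75)/λ = 15.3534 days.

15.35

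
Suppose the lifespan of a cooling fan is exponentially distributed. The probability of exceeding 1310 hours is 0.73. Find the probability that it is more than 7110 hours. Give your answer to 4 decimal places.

0.1812

e^(−λ·1310) = 0.73 ⇒ λ = −ln(0.73)/1310 = 0.000240237.
P(X > 7110) = e^(−0.000240237·7110) = e^(−1.7081) ≈ 0.1812.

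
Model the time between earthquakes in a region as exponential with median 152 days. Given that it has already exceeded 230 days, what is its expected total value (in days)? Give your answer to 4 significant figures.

449.3

For an exponential, median = ln(2)/λ, so λ = ln 2 / 152 = 0.00456018 per day.
By memorylessness, E[X | X > 230] = 230 + 1/λ = 230 + 219.29 = 449.29 days.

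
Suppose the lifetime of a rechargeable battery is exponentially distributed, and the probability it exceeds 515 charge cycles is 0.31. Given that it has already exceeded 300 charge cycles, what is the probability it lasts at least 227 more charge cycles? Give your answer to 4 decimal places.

0.5968

From e^(−λ·515) = 0.31, λ = −ln(0.31)/515 = 0.00227414.
Memoryless: P(X > 300+227 | X > 300) = P(X > 227) = e^(−0.00227414·227) ≈ 0.5968.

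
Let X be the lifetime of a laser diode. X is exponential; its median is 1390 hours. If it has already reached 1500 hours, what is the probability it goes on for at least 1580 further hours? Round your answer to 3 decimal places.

0.455

For an exponential, median = ln(2)/λ, so λ = ln 2 / 1390 = 0.000498667 per hour.
P(X > s+t | X > s) = e^(−λ(s+t))/e^(−λs) = e^(−λt), independent of s = 1500.
P(X > 1580) = e^(−0.78789) ≈ 0.455.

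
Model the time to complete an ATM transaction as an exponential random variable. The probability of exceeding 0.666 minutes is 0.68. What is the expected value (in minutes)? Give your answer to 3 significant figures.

1.73

e^(−λ·0.666) = 0.68 ⇒ λ = −ln(0.68)/0.666 = 0.579073.
Mean = 1/λ = 1.7269 minutes.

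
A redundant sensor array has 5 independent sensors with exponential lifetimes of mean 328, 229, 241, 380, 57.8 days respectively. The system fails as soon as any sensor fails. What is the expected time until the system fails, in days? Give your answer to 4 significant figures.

The first failure time is exponential with rate Σλ_i = 1/328 + 1/229 + 1/241 + 1/380 + 1/57.8 = 0.0314976 per day.
E[min] = 1/Σλ = 1/0.0314976 = 31.7485 days.

31.75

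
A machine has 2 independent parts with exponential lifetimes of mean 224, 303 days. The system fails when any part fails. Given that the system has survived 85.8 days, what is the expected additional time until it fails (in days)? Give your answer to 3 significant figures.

129

First-failure rate Σλ = 1/224 + 1/303 = 0.00776462.
By memorylessness the expected residual is 1/Σλ = 128.789 days, regardless of the 85.8 already elapsed.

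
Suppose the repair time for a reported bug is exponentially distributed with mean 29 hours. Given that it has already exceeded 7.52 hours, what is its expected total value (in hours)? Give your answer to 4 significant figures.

The rate is λ = 1/29 = 0.0344828 per hour.
By memorylessness, E[X | X > 7.52] = 7.52 + 1/λ = 7.52 + 29 = 36.52 hours.

36.52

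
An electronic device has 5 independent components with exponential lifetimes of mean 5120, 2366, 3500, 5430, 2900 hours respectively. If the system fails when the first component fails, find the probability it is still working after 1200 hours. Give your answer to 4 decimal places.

The first failure time is exponential with rate Σλ_i = 1/5120 + 1/2366 + 1/3500 + 1/5430 + 1/2900 = 0.00143267 per hour.
P(min > 1200) = e^(−0.00143267·1200) = e^(−1.7192) ≈ 0.1792.

0.1792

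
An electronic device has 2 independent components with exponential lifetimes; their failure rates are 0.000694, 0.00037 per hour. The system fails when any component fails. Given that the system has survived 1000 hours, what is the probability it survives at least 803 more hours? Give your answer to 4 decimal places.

0.4255

Time to first failure ~ Exp(Σλ) with Σλ = 0.001064.
By memorylessness, P(T > 1000+803 | T > 1000) = P(T > 803) = e^(−0.001064·803) ≈ 0.4255.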